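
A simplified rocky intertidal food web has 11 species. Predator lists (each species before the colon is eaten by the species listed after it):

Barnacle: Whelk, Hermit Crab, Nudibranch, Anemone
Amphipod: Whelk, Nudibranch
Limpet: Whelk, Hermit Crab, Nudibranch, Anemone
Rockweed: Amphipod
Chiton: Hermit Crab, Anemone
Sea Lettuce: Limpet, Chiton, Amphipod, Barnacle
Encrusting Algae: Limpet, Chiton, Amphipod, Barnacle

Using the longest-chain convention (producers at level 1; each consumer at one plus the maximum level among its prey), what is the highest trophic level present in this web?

3

Producers (level 1): Rockweed, Sea Lettuce, Encrusting Algae.
Sea Lettuce → Limpet → Whelk gives Whelk level 3.
No species has a prey at level 3, so no species reaches level 4.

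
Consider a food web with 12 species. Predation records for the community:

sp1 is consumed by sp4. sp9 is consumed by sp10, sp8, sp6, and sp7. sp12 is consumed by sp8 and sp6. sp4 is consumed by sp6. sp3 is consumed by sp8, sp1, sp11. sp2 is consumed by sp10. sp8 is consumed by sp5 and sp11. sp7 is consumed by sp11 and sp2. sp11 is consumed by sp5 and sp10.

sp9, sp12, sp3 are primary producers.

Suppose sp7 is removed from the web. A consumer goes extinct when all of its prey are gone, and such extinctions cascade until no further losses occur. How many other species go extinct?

1

Remove sp7.
Round 1: sp2 (all prey gone) → extinct.
No further losses. Total secondary extinctions: 1.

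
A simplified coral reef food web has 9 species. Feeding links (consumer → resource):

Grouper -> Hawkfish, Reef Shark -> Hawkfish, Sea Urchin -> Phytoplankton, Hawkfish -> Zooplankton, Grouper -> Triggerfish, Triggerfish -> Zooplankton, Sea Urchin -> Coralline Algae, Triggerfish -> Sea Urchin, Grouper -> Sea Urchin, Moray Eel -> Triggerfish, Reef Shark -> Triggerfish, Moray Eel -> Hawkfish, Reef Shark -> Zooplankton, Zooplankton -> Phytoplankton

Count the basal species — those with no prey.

2

Basal species (no prey listed): Coralline Algae, Phytoplankton.
Count: 2.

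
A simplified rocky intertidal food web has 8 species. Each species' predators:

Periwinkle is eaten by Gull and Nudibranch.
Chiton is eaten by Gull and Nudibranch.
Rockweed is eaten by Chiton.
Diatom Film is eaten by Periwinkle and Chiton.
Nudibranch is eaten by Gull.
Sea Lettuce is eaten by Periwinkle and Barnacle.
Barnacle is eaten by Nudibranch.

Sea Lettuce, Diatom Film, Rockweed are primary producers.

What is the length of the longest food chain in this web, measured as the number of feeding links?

3 links

One longest chain: Diatom Film → Chiton → Nudibranch → Gull.
It has 4 species and 3 links.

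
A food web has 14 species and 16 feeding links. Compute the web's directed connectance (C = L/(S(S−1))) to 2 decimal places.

The web has S = 14 species and L = 16 feeding links.
C = L / (S(S−1)) = 16 / 182 = 0.0879 ≈ 0.09.

C = 0.09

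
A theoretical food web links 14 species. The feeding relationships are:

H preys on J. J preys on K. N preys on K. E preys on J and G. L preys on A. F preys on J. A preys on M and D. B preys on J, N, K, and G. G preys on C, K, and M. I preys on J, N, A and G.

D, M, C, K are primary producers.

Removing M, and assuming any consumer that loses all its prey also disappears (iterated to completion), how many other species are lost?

0

Remove M.
Every predator of it retains at least one other prey: G still has C, K; A still has D.
No consumer loses all prey, so no secondary extinctions occur.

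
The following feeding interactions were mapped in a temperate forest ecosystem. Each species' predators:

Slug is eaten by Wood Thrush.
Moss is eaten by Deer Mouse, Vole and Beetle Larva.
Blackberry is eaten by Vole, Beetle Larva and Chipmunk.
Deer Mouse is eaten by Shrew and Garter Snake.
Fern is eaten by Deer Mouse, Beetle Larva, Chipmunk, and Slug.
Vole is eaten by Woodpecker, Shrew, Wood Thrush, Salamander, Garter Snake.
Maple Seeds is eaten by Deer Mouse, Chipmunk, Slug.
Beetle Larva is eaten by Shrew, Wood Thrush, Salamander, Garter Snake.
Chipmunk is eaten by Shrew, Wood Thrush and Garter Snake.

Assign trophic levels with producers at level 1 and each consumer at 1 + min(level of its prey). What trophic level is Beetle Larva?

Trophic level 2

Moss is a producer → level 1.
Beetle Larva eats Moss → level 2.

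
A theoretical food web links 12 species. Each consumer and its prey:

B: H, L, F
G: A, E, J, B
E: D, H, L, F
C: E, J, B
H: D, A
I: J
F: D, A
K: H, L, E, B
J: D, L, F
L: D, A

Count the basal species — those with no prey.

Basal species (no prey listed): D, A.
Count: 2.

2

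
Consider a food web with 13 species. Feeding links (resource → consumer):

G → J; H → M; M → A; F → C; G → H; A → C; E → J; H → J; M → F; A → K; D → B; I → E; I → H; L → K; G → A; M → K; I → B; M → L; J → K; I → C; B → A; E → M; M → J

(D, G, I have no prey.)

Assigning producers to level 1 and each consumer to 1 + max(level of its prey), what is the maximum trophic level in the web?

Producers (level 1): D, G, I.
I → E → M → A → K gives K level 5.
No species has a prey at level 5, so no species reaches level 6.

5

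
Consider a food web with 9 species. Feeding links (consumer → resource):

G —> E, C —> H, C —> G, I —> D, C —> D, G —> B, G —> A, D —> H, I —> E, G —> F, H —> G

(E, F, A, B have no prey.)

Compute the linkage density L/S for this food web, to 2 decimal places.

There are L = 11 links among S = 9 species.
L/S = 11/9 = 1.2222 ≈ 1.22.

L/S = 1.22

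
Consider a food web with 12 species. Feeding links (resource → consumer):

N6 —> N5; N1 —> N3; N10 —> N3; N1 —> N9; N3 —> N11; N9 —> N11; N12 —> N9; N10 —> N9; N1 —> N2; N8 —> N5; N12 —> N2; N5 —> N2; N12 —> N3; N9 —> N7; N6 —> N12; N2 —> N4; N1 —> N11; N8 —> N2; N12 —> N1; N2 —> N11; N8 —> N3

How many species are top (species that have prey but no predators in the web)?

3

Top species (has prey, but nothing eats it): N11, N4, N7.
Count: 3.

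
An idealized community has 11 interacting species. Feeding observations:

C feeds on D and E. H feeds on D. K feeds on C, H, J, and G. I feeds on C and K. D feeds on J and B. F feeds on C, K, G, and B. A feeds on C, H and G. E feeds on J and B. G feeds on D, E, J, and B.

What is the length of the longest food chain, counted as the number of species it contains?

5 species

One longest chain: B → D → H → K → I.
It has 5 species and 4 links.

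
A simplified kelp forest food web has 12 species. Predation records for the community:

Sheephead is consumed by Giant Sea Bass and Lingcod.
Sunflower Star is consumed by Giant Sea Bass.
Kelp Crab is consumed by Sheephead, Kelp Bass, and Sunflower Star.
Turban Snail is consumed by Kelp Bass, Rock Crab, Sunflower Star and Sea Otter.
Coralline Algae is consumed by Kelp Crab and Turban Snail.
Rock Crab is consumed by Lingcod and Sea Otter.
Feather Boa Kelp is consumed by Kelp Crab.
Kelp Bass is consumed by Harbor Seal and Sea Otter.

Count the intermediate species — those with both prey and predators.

Intermediate species (has both prey and predators): Turban Snail, Kelp Crab, Sunflower Star, Rock Crab, Sheephead, Kelp Bass.
Count: 6.

6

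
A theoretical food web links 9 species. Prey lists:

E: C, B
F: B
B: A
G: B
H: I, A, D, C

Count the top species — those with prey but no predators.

4

Top species (has prey, but nothing eats it): H, F, G, E.
Count: 4.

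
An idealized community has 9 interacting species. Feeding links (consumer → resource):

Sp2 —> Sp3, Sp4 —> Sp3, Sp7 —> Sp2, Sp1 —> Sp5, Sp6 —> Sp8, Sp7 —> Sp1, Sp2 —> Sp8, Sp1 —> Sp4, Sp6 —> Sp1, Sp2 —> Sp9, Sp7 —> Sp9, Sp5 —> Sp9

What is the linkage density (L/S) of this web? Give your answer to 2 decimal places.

There are L = 12 links among S = 9 species.
L/S = 12/9 = 1.3333 ≈ 1.33.

L/S = 1.33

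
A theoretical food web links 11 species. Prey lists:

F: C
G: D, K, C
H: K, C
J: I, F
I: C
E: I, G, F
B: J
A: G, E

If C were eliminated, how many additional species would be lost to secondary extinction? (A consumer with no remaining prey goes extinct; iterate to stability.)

Remove C.
Round 1: I (all prey gone), F (all prey gone) → extinct.
Round 2: J (all prey gone) → extinct.
Round 3: B (all prey gone) → extinct.
No further losses. Total secondary extinctions: 4.

4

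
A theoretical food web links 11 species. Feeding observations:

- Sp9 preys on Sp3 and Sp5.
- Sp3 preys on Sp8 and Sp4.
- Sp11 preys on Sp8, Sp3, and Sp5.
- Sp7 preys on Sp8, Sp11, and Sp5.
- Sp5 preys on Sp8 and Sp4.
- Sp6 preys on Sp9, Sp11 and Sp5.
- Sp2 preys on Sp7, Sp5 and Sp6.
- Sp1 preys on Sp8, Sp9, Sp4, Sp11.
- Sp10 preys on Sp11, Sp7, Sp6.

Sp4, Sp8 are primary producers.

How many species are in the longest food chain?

5 species

One longest chain: Sp4 → Sp3 → Sp11 → Sp6 → Sp2.
It has 5 species and 4 links.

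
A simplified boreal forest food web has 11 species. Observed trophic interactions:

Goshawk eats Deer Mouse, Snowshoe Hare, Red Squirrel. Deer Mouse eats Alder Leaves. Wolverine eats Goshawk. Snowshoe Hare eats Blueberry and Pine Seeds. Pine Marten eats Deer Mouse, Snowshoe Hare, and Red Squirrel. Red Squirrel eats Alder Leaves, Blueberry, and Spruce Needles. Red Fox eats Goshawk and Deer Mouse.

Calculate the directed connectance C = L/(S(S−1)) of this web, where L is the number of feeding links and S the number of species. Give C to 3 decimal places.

The web has S = 11 species and L = 15 feeding links.
C = L / (S(S−1)) = 15 / 110 = 0.1364 ≈ 0.136.

C = 0.136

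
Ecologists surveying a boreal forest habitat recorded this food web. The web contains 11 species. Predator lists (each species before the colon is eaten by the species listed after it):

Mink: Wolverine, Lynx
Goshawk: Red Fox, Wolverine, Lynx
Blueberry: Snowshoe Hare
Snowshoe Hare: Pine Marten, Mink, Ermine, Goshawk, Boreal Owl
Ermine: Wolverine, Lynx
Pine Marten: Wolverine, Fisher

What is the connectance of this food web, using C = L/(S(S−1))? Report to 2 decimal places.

The web has S = 11 species and L = 15 feeding links.
C = L / (S(S−1)) = 15 / 110 = 0.1364 ≈ 0.14.

C = 0.14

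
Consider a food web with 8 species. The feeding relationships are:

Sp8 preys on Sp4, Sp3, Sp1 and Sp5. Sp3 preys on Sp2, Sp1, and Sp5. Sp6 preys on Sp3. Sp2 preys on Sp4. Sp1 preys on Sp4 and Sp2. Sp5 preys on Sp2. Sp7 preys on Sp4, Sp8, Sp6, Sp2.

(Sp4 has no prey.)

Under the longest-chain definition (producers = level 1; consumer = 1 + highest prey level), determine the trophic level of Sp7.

Sp4 is a producer → level 1.
Sp2 eats Sp4 → level 2.
Sp1 eats Sp2 (level 2); other prey at levels: Sp4 1 → level 3.
Sp3 eats Sp1 (level 3); other prey at levels: Sp2 2, Sp5 3 → level 4.
Sp8 eats Sp3 (level 4); other prey at levels: Sp4 1, Sp1 3, Sp5 3 → level 5.
Sp7 eats Sp8 (level 5); other prey at levels: Sp4 1, Sp2 2, Sp6 5 → level 6.

Trophic level 6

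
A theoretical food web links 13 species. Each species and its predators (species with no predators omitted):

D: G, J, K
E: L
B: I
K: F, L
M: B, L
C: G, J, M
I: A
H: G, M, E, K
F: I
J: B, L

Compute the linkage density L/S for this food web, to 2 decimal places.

There are L = 20 links among S = 13 species.
L/S = 20/13 = 1.5385 ≈ 1.54.

L/S = 1.54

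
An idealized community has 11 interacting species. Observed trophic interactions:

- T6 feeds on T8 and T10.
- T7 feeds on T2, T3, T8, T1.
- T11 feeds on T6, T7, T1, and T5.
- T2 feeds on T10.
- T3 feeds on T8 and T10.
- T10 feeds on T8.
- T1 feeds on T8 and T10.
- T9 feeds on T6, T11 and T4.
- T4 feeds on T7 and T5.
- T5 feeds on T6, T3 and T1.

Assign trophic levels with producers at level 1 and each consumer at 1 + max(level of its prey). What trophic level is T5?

T8 is a producer → level 1.
T10 eats T8 → level 2.
T6 eats T10 (level 2); other prey at levels: T8 1 → level 3.
T5 eats T6 (level 3); other prey at levels: T1 3, T3 3 → level 4.

Trophic level 4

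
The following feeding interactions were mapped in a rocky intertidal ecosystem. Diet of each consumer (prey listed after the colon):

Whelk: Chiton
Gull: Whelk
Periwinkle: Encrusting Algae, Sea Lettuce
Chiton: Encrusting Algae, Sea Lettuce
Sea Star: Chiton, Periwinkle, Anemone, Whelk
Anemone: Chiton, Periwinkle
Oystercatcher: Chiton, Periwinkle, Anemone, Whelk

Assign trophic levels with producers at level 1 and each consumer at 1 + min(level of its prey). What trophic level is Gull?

Encrusting Algae is a producer → level 1.
Chiton eats Encrusting Algae → level 2.
Whelk eats Chiton → level 3.
Gull eats Whelk → level 4.
No prey of Gull is below level 3, so 4 is the minimum.

Trophic level 4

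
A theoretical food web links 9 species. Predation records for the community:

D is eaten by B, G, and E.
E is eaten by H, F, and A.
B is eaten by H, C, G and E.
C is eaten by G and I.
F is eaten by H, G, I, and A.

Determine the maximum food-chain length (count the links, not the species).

One longest chain: D → B → E → F → H.
It has 5 species and 4 links.

4 links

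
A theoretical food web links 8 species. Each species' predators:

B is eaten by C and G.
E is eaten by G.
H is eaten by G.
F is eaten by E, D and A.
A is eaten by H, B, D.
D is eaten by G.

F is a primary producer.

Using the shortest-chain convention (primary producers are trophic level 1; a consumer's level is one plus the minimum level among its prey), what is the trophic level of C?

F is a producer → level 1.
A eats F → level 2.
B eats A → level 3.
C eats B → level 4.
No prey of C is below level 3, so 4 is the minimum.

Trophic level 4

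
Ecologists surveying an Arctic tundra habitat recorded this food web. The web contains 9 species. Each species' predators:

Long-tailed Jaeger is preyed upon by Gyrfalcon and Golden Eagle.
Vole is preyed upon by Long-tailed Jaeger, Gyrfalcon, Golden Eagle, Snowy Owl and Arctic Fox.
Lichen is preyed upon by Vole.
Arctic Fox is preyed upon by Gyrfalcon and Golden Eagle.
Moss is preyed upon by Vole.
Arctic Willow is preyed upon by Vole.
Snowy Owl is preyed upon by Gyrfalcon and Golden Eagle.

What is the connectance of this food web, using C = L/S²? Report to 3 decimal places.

The web has S = 9 species and L = 14 feeding links.
C = L / S² = 14 / 81 = 0.1728 ≈ 0.173.

C = 0.173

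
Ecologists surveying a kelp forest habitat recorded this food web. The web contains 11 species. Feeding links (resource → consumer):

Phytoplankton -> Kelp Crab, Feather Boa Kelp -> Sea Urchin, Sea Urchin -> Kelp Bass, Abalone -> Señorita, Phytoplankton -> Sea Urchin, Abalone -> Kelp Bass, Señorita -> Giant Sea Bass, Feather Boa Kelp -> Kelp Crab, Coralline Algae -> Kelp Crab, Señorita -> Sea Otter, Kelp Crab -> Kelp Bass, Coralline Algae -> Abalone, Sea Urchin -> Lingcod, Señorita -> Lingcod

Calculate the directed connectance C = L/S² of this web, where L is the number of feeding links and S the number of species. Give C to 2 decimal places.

The web has S = 11 species and L = 14 feeding links.
C = L / S² = 14 / 121 = 0.1157 ≈ 0.12.

C = 0.12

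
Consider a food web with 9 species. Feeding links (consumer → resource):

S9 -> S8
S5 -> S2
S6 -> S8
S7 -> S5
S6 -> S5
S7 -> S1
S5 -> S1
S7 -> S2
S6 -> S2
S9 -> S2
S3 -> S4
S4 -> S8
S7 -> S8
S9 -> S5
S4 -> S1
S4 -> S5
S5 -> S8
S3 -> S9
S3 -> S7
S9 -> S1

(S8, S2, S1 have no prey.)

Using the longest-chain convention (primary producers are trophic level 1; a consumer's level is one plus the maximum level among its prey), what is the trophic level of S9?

Trophic level 3

S8 is a producer → level 1.
S5 eats S8 (level 1); other prey at levels: S2 1, S1 1 → level 2.
S9 eats S5 (level 2); other prey at levels: S8 1, S2 1, S1 1 → level 3.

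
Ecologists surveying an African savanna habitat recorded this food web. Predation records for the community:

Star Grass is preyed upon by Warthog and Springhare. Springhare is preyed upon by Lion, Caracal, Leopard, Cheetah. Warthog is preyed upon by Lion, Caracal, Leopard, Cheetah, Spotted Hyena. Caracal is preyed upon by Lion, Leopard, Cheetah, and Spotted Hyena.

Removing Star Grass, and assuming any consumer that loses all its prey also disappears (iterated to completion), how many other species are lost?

Remove Star Grass.
Round 1: Springhare (all prey gone), Warthog (all prey gone) → extinct.
Round 2: Caracal (all prey gone) → extinct.
Round 3: Cheetah (all prey gone), Spotted Hyena (all prey gone), Lion (all prey gone), Leopard (all prey gone) → extinct.
No further losses. Total secondary extinctions: 7.

7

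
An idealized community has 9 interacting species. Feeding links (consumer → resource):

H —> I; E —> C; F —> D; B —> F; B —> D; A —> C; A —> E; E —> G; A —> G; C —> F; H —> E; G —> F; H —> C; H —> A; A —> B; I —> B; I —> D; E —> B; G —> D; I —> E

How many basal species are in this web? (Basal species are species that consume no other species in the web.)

Basal species (no prey listed): D.
Count: 1.

1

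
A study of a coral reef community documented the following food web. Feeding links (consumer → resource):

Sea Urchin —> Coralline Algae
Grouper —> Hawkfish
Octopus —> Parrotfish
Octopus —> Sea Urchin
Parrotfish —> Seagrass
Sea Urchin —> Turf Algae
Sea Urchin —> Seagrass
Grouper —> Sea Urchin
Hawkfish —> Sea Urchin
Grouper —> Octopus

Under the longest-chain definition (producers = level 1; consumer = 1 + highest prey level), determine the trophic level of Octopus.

Seagrass is a producer → level 1.
Parrotfish eats Seagrass → level 2.
Octopus eats Parrotfish (level 2); other prey at levels: Sea Urchin 2 → level 3.

Trophic level 3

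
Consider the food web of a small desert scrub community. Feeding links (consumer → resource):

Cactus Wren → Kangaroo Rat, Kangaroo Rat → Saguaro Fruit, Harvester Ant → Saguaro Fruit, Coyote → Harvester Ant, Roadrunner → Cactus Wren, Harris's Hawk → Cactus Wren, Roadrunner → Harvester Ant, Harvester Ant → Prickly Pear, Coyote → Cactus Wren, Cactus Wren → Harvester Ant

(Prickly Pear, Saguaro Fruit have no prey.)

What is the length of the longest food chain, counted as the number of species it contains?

4 species

One longest chain: Prickly Pear → Harvester Ant → Cactus Wren → Harris's Hawk.
It has 4 species and 3 links.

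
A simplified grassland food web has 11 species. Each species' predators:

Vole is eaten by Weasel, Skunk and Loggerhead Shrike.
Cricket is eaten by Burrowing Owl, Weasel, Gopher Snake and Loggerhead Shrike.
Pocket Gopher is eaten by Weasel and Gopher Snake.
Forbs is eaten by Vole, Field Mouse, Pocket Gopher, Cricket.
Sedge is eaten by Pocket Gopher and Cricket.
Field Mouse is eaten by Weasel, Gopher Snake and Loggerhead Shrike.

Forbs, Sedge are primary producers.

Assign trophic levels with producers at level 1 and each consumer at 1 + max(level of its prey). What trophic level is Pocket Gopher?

Trophic level 2

Forbs is a producer → level 1.
Pocket Gopher eats Forbs (level 1); other prey at levels: Sedge 1 → level 2.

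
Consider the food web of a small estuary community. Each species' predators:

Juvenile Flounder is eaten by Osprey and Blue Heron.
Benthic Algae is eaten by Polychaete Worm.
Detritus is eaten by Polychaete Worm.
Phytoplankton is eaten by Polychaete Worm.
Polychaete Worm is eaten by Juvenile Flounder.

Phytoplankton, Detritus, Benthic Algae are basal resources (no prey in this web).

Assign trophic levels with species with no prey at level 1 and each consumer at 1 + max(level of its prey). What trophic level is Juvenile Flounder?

Trophic level 3

Phytoplankton has no prey (basal) → level 1.
Polychaete Worm eats Phytoplankton (level 1); other prey at levels: Detritus 1, Benthic Algae 1 → level 2.
Juvenile Flounder eats Polychaete Worm → level 3.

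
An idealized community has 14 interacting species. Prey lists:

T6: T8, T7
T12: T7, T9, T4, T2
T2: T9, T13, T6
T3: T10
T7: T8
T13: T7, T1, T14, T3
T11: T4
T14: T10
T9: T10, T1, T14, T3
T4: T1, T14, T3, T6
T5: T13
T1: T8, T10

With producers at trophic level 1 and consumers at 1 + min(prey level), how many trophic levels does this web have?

4

Producers (level 1): T8, T10.
Following each consumer down to its lowest-level prey: T8 → T6 → T4 → T11 (levels 1 through 4).
All prey of T11 (T4 3) are at level 3 or above, so T11 is at level 1 + 3 = 4.
Every consumer has at least one prey at level 3 or below, so none exceeds level 4.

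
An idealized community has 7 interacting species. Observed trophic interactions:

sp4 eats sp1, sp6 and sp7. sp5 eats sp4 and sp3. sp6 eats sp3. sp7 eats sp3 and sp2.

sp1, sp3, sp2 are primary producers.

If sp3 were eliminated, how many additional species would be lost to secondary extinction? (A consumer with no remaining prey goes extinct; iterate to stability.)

1

Remove sp3.
Round 1: sp6 (all prey gone) → extinct.
No further losses. Total secondary extinctions: 1.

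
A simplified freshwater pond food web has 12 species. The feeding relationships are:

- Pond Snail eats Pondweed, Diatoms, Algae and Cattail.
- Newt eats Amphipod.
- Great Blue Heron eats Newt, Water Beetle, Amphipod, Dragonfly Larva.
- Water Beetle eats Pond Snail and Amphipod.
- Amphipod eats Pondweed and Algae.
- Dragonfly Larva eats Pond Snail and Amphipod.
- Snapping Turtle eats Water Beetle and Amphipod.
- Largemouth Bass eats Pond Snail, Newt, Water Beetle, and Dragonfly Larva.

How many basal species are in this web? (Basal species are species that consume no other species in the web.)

Basal species (no prey listed): Algae, Diatoms, Pondweed, Cattail.
Count: 4.

4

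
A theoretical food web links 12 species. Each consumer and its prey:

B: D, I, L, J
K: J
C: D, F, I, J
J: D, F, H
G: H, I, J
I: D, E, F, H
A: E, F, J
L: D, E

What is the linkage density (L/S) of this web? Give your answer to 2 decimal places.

L/S = 2.00

There are L = 24 links among S = 12 species.
L/S = 24/12 = 2.0000 ≈ 2.00.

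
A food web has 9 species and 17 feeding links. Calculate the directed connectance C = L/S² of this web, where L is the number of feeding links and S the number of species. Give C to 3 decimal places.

C = 0.210

The web has S = 9 species and L = 17 feeding links.
C = L / S² = 17 / 81 = 0.2099 ≈ 0.210.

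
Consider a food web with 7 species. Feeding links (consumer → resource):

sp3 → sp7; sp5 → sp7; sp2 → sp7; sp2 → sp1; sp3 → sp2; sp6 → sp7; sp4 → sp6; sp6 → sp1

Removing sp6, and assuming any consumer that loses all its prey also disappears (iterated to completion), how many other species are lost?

1

Remove sp6.
Round 1: sp4 (all prey gone) → extinct.
No further losses. Total secondary extinctions: 1.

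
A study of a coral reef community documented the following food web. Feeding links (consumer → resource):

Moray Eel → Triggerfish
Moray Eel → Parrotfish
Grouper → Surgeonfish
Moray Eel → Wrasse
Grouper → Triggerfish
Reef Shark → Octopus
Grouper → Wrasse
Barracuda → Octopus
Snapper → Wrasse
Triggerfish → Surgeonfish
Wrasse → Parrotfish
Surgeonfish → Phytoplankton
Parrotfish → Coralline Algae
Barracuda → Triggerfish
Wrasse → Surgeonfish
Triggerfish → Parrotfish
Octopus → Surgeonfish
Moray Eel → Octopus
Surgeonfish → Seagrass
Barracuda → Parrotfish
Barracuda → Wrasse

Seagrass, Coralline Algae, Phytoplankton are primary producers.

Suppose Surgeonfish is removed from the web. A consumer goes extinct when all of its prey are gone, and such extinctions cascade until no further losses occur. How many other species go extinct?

Remove Surgeonfish.
Round 1: Octopus (all prey gone) → extinct.
Round 2: Reef Shark (all prey gone) → extinct.
No further losses. Total secondary extinctions: 2.

2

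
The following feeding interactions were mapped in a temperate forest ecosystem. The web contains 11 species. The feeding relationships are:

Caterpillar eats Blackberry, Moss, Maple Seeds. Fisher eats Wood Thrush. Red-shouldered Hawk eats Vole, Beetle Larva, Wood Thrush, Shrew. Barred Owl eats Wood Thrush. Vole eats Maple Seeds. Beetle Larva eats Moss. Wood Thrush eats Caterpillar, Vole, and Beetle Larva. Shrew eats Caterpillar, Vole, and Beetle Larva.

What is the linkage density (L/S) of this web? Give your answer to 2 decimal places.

L/S = 1.55

There are L = 17 links among S = 11 species.
L/S = 17/11 = 1.5455 ≈ 1.55.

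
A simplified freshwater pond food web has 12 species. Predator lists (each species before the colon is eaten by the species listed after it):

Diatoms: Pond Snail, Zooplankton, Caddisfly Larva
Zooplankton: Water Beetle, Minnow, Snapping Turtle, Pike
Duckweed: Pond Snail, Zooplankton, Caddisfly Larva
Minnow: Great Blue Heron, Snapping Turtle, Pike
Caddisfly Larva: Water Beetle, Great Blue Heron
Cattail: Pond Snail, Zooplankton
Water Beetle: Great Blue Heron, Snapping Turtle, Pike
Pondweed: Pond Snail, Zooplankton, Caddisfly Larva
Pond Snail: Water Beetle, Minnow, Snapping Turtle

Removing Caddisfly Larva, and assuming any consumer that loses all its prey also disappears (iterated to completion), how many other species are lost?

Remove Caddisfly Larva.
Every predator of it retains at least one other prey: Water Beetle still has Pond Snail, Zooplankton; Great Blue Heron still has Water Beetle, Minnow.
No consumer loses all prey, so no secondary extinctions occur.

0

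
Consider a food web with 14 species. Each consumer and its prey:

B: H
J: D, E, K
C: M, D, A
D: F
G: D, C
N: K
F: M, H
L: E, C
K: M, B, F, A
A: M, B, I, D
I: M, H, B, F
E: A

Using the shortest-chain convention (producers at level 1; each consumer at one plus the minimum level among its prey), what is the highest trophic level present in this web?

Producers (level 1): M, H.
Following each consumer down to its lowest-level prey: M → A → E (levels 1 through 3).
All prey of E (A 2) are at level 2 or above, so E is at level 1 + 2 = 3.
Every consumer has at least one prey at level 2 or below, so none exceeds level 3.

3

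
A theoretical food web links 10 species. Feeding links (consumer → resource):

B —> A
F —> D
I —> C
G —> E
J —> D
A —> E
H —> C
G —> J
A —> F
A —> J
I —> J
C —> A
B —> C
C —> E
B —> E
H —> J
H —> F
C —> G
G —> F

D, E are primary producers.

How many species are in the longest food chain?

5 species

One longest chain: D → F → A → C → B.
It has 5 species and 4 links.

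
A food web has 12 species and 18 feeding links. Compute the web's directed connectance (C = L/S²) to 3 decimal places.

C = 0.125

The web has S = 12 species and L = 18 feeding links.
C = L / S² = 18 / 144 = 0.1250 ≈ 0.125.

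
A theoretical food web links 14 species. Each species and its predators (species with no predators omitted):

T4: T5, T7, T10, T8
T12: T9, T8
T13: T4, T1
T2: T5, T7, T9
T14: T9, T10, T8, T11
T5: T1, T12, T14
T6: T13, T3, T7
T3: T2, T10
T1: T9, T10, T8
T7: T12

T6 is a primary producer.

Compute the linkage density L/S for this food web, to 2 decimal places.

There are L = 27 links among S = 14 species.
L/S = 27/14 = 1.9286 ≈ 1.93.

L/S = 1.93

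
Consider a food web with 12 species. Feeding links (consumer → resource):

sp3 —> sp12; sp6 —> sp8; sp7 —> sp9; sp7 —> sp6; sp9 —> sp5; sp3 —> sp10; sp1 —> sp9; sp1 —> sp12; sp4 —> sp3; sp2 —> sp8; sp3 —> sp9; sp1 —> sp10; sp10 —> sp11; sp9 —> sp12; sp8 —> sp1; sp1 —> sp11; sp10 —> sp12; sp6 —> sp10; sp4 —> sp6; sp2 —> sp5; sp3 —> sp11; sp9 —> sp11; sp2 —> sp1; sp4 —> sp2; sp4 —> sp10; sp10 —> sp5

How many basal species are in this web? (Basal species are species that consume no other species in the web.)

Basal species (no prey listed): sp11, sp12, sp5.
Count: 3.

3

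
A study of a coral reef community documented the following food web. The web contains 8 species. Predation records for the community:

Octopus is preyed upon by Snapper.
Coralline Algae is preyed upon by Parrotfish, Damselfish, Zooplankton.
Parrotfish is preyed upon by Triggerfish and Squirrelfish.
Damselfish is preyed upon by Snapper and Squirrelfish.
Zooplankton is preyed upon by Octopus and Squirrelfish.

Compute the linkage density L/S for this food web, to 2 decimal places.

L/S = 1.25

There are L = 10 links among S = 8 species.
L/S = 10/8 = 1.2500 ≈ 1.25.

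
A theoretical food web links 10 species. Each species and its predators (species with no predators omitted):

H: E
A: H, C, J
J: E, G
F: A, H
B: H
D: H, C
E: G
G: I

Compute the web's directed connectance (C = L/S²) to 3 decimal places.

The web has S = 10 species and L = 13 feeding links.
C = L / S² = 13 / 100 = 0.1300 ≈ 0.130.

C = 0.130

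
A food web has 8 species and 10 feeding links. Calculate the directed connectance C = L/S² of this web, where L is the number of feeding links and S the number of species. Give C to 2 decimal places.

C = 0.16

The web has S = 8 species and L = 10 feeding links.
C = L / S² = 10 / 64 = 0.1562 ≈ 0.16.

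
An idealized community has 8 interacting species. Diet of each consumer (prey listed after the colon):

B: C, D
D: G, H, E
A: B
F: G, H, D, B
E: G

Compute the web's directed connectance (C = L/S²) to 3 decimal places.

The web has S = 8 species and L = 11 feeding links.
C = L / S² = 11 / 64 = 0.1719 ≈ 0.172.

C = 0.172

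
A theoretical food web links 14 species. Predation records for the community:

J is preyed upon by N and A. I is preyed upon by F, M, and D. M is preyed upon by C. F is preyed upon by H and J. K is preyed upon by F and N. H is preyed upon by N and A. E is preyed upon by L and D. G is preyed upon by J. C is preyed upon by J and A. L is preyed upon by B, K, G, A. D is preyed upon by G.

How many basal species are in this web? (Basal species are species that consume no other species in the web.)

2

Basal species (no prey listed): E, I.
Count: 2.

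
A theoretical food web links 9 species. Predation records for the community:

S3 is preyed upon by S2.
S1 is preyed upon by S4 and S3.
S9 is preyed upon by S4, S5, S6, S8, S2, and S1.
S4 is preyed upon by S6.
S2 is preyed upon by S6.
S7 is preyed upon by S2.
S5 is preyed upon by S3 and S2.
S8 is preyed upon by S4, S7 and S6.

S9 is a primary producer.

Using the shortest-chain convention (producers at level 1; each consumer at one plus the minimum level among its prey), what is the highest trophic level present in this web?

Producers (level 1): S9.
Following each consumer down to its lowest-level prey: S9 → S8 → S7 (levels 1 through 3).
All prey of S7 (S8 2) are at level 2 or above, so S7 is at level 1 + 2 = 3.
Every consumer has at least one prey at level 2 or below, so none exceeds level 3.

3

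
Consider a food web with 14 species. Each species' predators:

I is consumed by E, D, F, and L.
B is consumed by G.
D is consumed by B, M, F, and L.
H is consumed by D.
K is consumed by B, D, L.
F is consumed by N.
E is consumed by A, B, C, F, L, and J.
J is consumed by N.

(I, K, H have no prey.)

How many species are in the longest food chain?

One longest chain: I → D → B → G.
It has 4 species and 3 links.

4 species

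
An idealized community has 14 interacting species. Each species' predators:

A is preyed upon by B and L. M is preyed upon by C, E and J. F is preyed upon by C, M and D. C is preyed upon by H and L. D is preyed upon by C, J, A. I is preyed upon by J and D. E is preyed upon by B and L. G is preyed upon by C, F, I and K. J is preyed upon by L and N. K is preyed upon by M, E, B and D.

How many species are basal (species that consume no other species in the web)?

Basal species (no prey listed): G.
Count: 1.

1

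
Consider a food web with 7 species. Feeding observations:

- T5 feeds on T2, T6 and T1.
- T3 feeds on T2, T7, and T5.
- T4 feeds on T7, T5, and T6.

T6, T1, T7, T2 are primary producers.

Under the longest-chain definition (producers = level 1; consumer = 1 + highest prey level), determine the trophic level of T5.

T6 is a producer → level 1.
T5 eats T6 (level 1); other prey at levels: T1 1, T2 1 → level 2.

Trophic level 2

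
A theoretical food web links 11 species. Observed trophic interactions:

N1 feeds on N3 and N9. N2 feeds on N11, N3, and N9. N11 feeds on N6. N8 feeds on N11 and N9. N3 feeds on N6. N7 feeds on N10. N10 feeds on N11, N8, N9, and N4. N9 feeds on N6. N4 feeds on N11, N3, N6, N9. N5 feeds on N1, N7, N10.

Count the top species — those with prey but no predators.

Top species (has prey, but nothing eats it): N2, N5.
Count: 2.

2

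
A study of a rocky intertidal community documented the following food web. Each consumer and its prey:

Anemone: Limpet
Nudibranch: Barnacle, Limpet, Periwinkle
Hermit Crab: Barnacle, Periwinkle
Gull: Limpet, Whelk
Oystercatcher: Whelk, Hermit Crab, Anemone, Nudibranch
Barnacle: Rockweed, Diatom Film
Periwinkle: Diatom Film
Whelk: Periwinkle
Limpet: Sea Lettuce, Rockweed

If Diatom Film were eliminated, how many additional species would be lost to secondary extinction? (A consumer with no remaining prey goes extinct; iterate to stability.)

2

Remove Diatom Film.
Round 1: Periwinkle (all prey gone) → extinct.
Round 2: Whelk (all prey gone) → extinct.
No further losses. Total secondary extinctions: 2.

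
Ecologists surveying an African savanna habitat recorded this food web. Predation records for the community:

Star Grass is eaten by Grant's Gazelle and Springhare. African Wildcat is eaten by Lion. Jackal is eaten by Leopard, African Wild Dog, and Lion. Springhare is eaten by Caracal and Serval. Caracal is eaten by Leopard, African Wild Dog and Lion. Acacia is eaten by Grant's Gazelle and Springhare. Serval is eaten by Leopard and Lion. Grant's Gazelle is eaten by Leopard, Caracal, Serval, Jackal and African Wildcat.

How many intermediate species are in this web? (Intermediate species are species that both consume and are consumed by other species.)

Intermediate species (has both prey and predators): Grant's Gazelle, Springhare, Caracal, Serval, African Wildcat, Jackal.
Count: 6.

6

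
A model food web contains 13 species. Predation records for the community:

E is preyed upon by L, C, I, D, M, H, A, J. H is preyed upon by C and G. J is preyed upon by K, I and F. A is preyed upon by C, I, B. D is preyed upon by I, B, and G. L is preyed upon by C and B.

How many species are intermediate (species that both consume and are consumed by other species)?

5

Intermediate species (has both prey and predators): L, H, A, D, J.
Count: 5.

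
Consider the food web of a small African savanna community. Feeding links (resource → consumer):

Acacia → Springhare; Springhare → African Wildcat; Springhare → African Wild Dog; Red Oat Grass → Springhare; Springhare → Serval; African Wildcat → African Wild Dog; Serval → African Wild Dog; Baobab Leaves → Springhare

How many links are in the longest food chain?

3 links

One longest chain: Acacia → Springhare → Serval → African Wild Dog.
It has 4 species and 3 links.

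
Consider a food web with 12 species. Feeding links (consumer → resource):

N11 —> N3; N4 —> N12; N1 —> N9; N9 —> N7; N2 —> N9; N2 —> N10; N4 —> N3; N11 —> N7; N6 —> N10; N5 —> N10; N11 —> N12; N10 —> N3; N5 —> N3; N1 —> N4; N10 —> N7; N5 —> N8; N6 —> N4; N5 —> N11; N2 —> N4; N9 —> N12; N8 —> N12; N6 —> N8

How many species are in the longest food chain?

3 species

One longest chain: N3 → N4 → N6.
It has 3 species and 2 links.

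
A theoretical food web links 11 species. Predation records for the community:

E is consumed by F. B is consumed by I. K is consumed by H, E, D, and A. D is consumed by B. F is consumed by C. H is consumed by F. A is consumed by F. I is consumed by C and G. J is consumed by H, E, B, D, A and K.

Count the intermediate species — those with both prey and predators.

Intermediate species (has both prey and predators): K, E, A, H, D, F, B, I.
Count: 8.

8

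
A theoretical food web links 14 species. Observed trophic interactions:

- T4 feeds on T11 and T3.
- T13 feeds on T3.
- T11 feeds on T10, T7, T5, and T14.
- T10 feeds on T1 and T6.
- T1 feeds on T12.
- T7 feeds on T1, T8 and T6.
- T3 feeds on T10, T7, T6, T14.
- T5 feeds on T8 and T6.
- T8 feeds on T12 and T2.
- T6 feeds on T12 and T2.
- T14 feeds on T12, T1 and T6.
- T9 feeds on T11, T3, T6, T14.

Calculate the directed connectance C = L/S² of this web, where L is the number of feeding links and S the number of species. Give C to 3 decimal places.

C = 0.153

The web has S = 14 species and L = 30 feeding links.
C = L / S² = 30 / 196 = 0.1531 ≈ 0.153.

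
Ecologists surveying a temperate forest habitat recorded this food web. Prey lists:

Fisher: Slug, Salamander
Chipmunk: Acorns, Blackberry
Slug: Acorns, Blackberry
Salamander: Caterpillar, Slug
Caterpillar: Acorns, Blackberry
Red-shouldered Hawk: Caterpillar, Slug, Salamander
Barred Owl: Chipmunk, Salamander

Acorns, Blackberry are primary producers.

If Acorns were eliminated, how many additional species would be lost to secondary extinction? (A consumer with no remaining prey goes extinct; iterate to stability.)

Remove Acorns.
Every predator of it retains at least one other prey: Chipmunk still has Blackberry; Caterpillar still has Blackberry; Slug still has Blackberry.
No consumer loses all prey, so no secondary extinctions occur.

0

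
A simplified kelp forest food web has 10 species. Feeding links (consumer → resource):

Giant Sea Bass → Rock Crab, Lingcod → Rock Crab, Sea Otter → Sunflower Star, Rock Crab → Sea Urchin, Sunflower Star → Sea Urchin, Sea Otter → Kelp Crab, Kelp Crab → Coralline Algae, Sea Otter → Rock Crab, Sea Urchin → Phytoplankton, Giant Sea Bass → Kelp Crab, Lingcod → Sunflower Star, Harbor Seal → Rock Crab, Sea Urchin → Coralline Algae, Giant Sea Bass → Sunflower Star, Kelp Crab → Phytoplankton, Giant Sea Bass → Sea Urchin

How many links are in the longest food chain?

One longest chain: Phytoplankton → Sea Urchin → Sunflower Star → Sea Otter.
It has 4 species and 3 links.

3 links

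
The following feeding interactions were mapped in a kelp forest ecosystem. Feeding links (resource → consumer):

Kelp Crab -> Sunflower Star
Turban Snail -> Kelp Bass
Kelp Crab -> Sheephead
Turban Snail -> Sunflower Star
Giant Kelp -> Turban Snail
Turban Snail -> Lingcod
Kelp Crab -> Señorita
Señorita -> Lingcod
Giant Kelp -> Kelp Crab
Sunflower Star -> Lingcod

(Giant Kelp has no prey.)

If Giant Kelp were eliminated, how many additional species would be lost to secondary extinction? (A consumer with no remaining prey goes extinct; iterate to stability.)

7

Remove Giant Kelp.
Round 1: Turban Snail (all prey gone), Kelp Crab (all prey gone) → extinct.
Round 2: Sheephead (all prey gone), Señorita (all prey gone), Sunflower Star (all prey gone), Kelp Bass (all prey gone) → extinct.
Round 3: Lingcod (all prey gone) → extinct.
No further losses. Total secondary extinctions: 7.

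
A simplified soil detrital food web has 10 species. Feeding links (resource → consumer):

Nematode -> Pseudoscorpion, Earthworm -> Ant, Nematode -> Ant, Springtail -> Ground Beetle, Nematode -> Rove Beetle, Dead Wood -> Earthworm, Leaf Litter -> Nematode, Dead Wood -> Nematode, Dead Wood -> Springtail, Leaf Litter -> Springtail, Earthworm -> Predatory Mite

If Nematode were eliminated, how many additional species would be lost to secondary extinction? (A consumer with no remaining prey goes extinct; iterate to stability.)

Remove Nematode.
Round 1: Rove Beetle (all prey gone), Pseudoscorpion (all prey gone) → extinct.
No further losses. Total secondary extinctions: 2.

2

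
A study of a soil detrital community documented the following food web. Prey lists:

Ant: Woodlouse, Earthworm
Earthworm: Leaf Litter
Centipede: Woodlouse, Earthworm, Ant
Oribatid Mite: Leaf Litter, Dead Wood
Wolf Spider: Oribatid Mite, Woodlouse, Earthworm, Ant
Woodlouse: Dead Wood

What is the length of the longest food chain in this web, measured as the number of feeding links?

3 links

One longest chain: Dead Wood → Woodlouse → Ant → Centipede.
It has 4 species and 3 links.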